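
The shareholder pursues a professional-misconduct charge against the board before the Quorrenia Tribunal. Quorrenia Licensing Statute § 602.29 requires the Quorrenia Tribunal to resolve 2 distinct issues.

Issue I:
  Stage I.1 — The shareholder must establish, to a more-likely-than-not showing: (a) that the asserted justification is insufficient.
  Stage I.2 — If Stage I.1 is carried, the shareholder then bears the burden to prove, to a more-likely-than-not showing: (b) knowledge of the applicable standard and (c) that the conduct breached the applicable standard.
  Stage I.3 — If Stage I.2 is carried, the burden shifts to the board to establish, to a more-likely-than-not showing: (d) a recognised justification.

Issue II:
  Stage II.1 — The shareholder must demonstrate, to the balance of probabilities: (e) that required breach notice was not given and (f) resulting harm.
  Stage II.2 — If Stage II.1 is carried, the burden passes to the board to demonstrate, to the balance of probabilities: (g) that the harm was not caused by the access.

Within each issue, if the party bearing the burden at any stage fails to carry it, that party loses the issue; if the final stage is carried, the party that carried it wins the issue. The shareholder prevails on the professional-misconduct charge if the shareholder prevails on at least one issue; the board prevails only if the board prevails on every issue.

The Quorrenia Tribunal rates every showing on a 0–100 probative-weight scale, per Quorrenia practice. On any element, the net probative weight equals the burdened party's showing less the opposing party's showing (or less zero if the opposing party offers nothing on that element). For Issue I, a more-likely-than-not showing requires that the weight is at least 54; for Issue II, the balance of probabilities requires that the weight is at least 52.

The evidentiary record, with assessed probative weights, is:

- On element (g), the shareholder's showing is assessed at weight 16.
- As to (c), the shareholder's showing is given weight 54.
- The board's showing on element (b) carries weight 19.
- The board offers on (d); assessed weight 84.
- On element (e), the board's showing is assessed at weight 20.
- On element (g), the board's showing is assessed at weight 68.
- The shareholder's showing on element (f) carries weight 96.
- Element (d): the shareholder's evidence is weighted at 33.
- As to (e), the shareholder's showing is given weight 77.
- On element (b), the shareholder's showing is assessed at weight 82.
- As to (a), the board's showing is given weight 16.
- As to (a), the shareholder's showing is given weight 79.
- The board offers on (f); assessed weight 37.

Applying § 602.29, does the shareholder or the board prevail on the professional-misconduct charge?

shareholder

— Issue I —
At Stage I.1 the shareholder must meet a more-likely-than-not showing (weight is at least 54): on (a) the weight is 79 less the opposing 16 gives net 63, ≥ 54, so (a) meets the standard.
  Stage I.1 is satisfied; the shareholder continues to bear the burden.
At Stage I.2 the shareholder must meet a more-likely-than-not showing (weight is at least 54): on (b) the weight is 82 less the opposing 19 gives net 63, ≥ 54, so (b) meets the standard; on (c) the weight is 54, which does reach 54, so (c) meets the standard.
  All elements met. The burden passes to the board.
At Stage I.3 the board must meet a more-likely-than-not showing (weight is at least 54): on (d) the weight is 84 less the opposing 33 gives net 51, < 54, so (d) does not meet the standard.
  Stage I.3 not carried; the board fails its burden.
The analysis ends at Stage I.3; the shareholder prevails on this issue.
— Issue II —
Stage II.1 (shareholder, the balance of probabilities, weight is at least 52): (e) net 77−20=57 ≥ 52 — meets; (f) net 96−37=59 ≥ 52 — meets.
  All elements met. The burden passes to the board.
Stage II.2 (board, the balance of probabilities, weight is at least 52): (g) net 68−16=52 ≥ 52 — meets.
  Stage II.2 carried; the final stage is satisfied.
All stages carried — the board prevails on this issue.
Per-issue: Issue I → shareholder; Issue II → board. The shareholder must prevail on at least one issue; overall, the shareholder prevails.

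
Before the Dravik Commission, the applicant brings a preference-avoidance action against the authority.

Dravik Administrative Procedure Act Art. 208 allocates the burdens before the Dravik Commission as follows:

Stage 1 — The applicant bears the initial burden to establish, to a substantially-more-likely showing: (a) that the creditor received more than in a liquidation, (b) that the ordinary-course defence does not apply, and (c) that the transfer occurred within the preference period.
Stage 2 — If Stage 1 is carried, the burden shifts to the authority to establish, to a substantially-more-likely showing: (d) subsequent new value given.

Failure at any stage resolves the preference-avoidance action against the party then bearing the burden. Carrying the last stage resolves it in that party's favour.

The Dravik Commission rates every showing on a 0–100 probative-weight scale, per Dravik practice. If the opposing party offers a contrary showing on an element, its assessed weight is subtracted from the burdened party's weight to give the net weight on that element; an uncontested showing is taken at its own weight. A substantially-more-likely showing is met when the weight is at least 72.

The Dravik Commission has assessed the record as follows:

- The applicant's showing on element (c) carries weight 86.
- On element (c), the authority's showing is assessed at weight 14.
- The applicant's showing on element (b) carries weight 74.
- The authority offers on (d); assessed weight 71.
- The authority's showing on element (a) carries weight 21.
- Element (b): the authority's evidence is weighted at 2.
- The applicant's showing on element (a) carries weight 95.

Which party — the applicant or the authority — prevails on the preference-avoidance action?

Stage 1 (applicant, a substantially-more-likely showing, weight is at least 72): (a) net 95−21=74 ≥ 72 — meets; (b) net 74−2=72 ≥ 72 — meets; (c) net 86−14=72 ≥ 72 — meets.
  Stage 1 carried; the burden shifts to the authority.
Stage 2 (authority, a substantially-more-likely showing, weight is at least 72): (d) 71 < 72 — fails.
  The authority does not carry Stage 2.
So the applicant prevails.

applicant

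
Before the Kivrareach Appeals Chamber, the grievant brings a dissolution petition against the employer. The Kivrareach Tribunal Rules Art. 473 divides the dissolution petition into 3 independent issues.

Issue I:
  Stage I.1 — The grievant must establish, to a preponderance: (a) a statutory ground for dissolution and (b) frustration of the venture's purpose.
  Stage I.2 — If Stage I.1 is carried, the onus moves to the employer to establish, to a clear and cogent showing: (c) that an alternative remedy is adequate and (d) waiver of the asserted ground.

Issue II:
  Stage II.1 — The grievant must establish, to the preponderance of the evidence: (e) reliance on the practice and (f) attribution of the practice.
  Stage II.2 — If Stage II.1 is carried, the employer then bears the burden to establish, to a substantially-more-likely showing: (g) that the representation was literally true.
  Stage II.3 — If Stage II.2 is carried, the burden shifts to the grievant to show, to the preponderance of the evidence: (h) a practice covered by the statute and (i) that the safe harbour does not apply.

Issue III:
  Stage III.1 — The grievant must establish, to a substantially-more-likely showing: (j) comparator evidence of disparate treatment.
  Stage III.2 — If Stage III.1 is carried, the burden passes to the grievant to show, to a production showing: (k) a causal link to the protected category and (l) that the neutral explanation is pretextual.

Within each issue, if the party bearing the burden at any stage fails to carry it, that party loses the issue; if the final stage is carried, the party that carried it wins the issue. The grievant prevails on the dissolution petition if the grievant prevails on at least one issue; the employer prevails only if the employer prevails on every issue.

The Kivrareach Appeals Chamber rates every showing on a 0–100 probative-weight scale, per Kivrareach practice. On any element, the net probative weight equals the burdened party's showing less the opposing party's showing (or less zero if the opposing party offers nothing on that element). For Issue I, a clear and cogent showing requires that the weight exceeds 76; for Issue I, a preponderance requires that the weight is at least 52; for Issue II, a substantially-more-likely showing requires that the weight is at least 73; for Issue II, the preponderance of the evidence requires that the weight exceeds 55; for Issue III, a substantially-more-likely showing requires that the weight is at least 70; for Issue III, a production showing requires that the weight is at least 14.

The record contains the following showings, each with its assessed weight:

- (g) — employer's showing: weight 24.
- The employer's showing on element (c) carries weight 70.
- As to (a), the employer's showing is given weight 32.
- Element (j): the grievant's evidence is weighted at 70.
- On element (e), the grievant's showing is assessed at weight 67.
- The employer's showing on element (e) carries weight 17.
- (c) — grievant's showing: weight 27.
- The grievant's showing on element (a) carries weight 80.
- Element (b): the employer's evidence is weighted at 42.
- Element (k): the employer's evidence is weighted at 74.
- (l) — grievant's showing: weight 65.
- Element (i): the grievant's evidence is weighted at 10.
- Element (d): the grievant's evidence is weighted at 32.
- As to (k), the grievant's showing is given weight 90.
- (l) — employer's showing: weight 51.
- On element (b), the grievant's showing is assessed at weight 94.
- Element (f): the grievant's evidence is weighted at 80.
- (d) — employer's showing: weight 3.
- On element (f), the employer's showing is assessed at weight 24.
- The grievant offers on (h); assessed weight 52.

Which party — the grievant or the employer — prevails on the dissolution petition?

— Issue I —
At Stage I.1 the grievant must meet a preponderance (weight is at least 52): on (a) the weight is 80 less the opposing 32 gives net 48, which does not reach 52, so (a) does not meet the standard; on (b) the weight is 94 less the opposing 42 gives net 52, ≥ 52, so (b) meets the standard.
  The grievant does not carry Stage I.1.
So the employer prevails on this issue.
— Issue II —
At Stage II.1 the grievant must meet the preponderance of the evidence (weight exceeds 55): on (e) the weight is 67 less the opposing 17 gives net 50, ≤ 55, so (e) does not meet the standard; on (f) the weight is 80 less the opposing 24 gives net 56, which does exceed 55, so (f) meets the standard.
  The grievant does not carry Stage II.1.
The analysis ends at Stage II.1; the employer prevails on this issue.
— Issue III —
Stage III.1 — burden on grievant; standard: a substantially-more-likely showing (weight is at least 70).
    (j): 70 ≥ 70 [met]
  Stage III.1 carried; the burden remains with the grievant.
Stage III.2 — burden on grievant; standard: a production showing (weight is at least 14).
    (k): 90 − 74 = 16 ≥ 14 [met]
    (l): 65 − 51 = 14 ≥ 14 [met]
  The grievant carries the last stage.
With every stage satisfied, the grievant prevails on this issue.
Per-issue: Issue I → employer; Issue II → employer; Issue III → grievant. The grievant must prevail on at least one issue; overall, the grievant prevails.

grievant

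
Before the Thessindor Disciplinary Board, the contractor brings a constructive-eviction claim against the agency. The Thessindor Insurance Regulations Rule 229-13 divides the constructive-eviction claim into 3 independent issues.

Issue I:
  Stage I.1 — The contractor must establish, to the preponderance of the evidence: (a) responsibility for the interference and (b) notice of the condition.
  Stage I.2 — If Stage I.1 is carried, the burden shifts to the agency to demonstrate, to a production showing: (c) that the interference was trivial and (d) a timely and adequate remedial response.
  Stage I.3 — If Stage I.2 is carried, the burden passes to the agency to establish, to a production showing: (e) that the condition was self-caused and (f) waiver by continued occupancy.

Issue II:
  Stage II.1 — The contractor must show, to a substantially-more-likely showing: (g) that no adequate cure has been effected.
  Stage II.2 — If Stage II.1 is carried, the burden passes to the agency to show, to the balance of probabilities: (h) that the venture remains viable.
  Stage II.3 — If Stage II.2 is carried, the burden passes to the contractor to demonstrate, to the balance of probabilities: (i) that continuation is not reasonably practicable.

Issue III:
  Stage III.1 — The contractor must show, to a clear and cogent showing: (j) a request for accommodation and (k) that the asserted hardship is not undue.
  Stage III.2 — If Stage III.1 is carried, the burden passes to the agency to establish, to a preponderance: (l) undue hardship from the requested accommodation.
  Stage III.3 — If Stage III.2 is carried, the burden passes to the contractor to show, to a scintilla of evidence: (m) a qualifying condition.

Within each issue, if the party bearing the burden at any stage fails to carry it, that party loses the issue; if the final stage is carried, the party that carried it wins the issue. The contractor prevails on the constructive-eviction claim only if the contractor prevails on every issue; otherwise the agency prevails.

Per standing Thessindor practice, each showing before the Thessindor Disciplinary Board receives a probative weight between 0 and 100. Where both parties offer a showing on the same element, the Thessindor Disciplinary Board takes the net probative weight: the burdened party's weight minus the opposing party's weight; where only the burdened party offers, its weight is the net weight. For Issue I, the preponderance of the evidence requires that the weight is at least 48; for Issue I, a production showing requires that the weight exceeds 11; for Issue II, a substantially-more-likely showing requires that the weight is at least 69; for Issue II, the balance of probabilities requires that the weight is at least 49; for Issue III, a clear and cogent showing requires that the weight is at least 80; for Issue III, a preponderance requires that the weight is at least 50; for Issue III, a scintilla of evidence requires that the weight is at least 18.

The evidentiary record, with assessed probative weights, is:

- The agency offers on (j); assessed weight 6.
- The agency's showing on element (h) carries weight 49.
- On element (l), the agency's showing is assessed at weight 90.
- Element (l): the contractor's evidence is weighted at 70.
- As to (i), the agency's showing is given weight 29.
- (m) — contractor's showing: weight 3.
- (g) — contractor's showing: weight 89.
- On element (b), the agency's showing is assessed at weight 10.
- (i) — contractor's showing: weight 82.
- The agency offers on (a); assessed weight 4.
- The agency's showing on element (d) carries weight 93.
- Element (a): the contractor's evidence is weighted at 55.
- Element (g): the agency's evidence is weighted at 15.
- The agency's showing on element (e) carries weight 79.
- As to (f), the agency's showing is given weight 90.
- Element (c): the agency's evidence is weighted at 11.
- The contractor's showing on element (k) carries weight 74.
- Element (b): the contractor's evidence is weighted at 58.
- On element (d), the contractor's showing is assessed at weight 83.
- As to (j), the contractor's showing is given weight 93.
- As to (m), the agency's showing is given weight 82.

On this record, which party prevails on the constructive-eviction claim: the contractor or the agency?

agency

— Issue I —
At Stage I.1 the contractor must meet the preponderance of the evidence (weight is at least 48): on (a) the weight is 55 less the opposing 4 gives net 51, which does reach 48, so (a) meets the standard; on (b) the weight is 58 less the opposing 10 gives net 48, ≥ 48, so (b) meets the standard.
  Stage I.1 carried; the burden shifts to the agency.
At Stage I.2 the agency must meet a production showing (weight exceeds 11): on (c) the weight is 11, ≤ 11, so (c) does not meet the standard; on (d) the weight is 93 less the opposing 83 gives net 10, which does not exceed 11, so (d) does not meet the standard.
  Not every element is met, so the agency fails to carry Stage I.2.
The contractor prevails on this issue.
— Issue II —
Stage II.1 (contractor, a substantially-more-likely showing, weight is at least 69): (g) net 89−15=74 ≥ 69 — meets.
  Stage II.1 is satisfied; the onus moves to the agency.
Stage II.2 (agency, the balance of probabilities, weight is at least 49): (h) 49 ≥ 49 — meets.
  Stage II.2 is satisfied; the onus moves to the contractor.
Stage II.3 (contractor, the balance of probabilities, weight is at least 49): (i) net 82−29=53 ≥ 49 — meets.
  The contractor carries the last stage.
Every stage carried; the contractor prevails on this issue.
— Issue III —
At Stage III.1 the contractor must meet a clear and cogent showing (weight is at least 80): on (j) the weight is 93 less the opposing 6 gives net 87, which does reach 80, so (j) meets the standard; on (k) the weight is 74, < 80, so (k) does not meet the standard.
  Stage III.1 not carried; the contractor fails its burden.
The analysis ends at Stage III.1; the agency prevails on this issue.
Per-issue: Issue I → contractor; Issue II → contractor; Issue III → agency. The contractor must prevail on every issue; overall, the agency prevails.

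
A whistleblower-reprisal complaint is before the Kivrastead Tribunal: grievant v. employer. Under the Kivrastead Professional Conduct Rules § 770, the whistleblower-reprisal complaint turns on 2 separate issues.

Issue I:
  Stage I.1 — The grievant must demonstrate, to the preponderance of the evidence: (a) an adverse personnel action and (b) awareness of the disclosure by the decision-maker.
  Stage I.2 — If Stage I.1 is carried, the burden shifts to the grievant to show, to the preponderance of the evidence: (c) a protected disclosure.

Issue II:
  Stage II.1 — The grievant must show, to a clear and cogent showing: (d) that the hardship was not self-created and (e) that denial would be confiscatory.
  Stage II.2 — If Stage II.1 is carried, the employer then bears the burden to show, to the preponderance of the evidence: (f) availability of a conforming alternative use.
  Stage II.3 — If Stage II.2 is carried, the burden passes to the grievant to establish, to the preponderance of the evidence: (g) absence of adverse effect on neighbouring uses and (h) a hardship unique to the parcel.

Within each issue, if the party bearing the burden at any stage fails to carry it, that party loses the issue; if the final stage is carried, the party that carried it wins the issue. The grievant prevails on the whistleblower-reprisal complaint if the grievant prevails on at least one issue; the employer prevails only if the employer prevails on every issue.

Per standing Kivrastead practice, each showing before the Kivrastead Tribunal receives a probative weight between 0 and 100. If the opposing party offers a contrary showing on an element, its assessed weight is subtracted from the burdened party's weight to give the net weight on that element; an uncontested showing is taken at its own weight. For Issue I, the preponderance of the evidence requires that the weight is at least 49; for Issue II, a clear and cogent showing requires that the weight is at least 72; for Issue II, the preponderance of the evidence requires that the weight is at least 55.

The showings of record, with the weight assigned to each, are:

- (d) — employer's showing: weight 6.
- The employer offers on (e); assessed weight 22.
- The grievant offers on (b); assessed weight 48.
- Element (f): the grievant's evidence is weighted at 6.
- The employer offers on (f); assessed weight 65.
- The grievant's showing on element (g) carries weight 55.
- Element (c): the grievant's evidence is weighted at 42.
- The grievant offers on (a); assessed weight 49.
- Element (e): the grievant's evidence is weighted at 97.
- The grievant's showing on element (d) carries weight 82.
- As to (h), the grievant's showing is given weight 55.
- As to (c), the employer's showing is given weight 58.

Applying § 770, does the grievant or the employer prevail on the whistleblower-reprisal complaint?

grievant

— Issue I —
At Stage I.1 the grievant must meet the preponderance of the evidence (weight is at least 49): on (a) the weight is 49, ≥ 49, so (a) meets the standard; on (b) the weight is 48, < 49, so (b) does not meet the standard.
  The grievant does not carry Stage I.1.
The analysis ends at Stage I.1; the employer prevails on this issue.
— Issue II —
At Stage II.1 the grievant must meet a clear and cogent showing (weight is at least 72): on (d) the weight is 82 less the opposing 6 gives net 76, which does reach 72, so (d) meets the standard; on (e) the weight is 97 less the opposing 22 gives net 75, which does reach 72, so (e) meets the standard.
  Stage II.1 is satisfied; the onus moves to the employer.
At Stage II.2 the employer must meet the preponderance of the evidence (weight is at least 55): on (f) the weight is 65 less the opposing 6 gives net 59, which does reach 55, so (f) meets the standard.
  The employer carries Stage II.2; the grievant now bears the burden.
At Stage II.3 the grievant must meet the preponderance of the evidence (weight is at least 55): on (g) the weight is 55, ≥ 55, so (g) meets the standard; on (h) the weight is 55, ≥ 55, so (h) meets the standard.
  Stage II.3 carried; the final stage is satisfied.
Every stage carried; the grievant prevails on this issue.
Per-issue: Issue I → employer; Issue II → grievant. The grievant must prevail on at least one issue; overall, the grievant prevails.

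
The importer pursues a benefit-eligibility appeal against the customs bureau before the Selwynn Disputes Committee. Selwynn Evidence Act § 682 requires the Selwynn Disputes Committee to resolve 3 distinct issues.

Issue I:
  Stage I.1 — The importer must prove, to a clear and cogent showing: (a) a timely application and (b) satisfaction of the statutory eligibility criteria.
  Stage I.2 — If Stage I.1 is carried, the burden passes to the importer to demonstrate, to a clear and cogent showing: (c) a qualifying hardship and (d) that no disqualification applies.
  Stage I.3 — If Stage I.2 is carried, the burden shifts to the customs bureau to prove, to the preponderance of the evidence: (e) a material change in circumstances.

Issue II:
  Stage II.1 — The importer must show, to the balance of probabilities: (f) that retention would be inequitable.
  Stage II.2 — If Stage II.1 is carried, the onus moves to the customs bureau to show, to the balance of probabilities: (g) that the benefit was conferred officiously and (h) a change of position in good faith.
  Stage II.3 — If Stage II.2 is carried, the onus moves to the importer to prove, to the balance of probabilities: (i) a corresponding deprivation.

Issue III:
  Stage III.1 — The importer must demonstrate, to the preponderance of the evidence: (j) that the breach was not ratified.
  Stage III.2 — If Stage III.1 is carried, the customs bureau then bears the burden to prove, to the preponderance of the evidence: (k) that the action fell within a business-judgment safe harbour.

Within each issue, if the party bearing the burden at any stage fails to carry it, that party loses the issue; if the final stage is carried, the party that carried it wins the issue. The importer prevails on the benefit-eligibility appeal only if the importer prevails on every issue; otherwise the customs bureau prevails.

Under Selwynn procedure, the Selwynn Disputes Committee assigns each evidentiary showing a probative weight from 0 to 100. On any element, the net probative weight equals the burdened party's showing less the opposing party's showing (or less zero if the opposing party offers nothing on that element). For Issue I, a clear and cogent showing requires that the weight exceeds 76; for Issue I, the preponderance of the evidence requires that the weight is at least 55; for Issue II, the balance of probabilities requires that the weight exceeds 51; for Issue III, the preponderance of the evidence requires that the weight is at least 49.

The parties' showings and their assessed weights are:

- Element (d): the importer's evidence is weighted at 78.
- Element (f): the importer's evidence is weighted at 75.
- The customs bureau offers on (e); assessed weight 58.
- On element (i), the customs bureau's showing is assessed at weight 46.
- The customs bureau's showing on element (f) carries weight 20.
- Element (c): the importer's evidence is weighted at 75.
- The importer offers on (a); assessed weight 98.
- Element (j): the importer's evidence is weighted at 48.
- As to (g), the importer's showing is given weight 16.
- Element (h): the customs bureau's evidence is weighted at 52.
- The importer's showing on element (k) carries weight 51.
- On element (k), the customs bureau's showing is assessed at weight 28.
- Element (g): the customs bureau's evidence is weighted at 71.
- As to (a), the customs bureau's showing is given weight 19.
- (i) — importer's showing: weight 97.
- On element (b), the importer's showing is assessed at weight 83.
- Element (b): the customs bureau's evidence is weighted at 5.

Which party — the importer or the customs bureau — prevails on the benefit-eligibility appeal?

— Issue I —
At Stage I.1 the importer must meet a clear and cogent showing (weight exceeds 76): on (a) the weight is 98 less the opposing 19 gives net 79, > 76, so (a) meets the standard; on (b) the weight is 83 less the opposing 5 gives net 78, which does exceed 76, so (b) meets the standard.
  Stage I.1 carried; the burden remains with the importer.
At Stage I.2 the importer must meet a clear and cogent showing (weight exceeds 76): on (c) the weight is 75, which does not exceed 76, so (c) does not meet the standard; on (d) the weight is 78, which does exceed 76, so (d) meets the standard.
  Stage I.2 not carried; the importer fails its burden.
The analysis ends at Stage I.2; the customs bureau prevails on this issue.
— Issue II —
Stage II.1 — burden on importer; standard: the balance of probabilities (weight exceeds 51).
    (f): 75 − 20 = 55 > 51 [met]
  The importer carries Stage II.1; the customs bureau now bears the burden.
Stage II.2 — burden on customs bureau; standard: the balance of probabilities (weight exceeds 51).
    (g): 71 − 16 = 55 > 51 [met]
    (h): 52 > 51 [met]
  Stage II.2 carried; the burden shifts to the importer.
Stage II.3 — burden on importer; standard: the balance of probabilities (weight exceeds 51).
    (i): 97 − 46 = 51 ≤ 51 [not met]
  Not every element is met, so the importer fails to carry Stage II.3.
The analysis ends at Stage II.3; the customs bureau prevails on this issue.
— Issue III —
Stage III.1 (importer, the preponderance of the evidence, weight is at least 49): (j) 48 < 49 — fails.
  Not every element is met, so the importer fails to carry Stage III.1.
So the customs bureau prevails on this issue.
Per-issue: Issue I → customs bureau; Issue II → customs bureau; Issue III → customs bureau. The importer must prevail on every issue; overall, the customs bureau prevails.

customs bureau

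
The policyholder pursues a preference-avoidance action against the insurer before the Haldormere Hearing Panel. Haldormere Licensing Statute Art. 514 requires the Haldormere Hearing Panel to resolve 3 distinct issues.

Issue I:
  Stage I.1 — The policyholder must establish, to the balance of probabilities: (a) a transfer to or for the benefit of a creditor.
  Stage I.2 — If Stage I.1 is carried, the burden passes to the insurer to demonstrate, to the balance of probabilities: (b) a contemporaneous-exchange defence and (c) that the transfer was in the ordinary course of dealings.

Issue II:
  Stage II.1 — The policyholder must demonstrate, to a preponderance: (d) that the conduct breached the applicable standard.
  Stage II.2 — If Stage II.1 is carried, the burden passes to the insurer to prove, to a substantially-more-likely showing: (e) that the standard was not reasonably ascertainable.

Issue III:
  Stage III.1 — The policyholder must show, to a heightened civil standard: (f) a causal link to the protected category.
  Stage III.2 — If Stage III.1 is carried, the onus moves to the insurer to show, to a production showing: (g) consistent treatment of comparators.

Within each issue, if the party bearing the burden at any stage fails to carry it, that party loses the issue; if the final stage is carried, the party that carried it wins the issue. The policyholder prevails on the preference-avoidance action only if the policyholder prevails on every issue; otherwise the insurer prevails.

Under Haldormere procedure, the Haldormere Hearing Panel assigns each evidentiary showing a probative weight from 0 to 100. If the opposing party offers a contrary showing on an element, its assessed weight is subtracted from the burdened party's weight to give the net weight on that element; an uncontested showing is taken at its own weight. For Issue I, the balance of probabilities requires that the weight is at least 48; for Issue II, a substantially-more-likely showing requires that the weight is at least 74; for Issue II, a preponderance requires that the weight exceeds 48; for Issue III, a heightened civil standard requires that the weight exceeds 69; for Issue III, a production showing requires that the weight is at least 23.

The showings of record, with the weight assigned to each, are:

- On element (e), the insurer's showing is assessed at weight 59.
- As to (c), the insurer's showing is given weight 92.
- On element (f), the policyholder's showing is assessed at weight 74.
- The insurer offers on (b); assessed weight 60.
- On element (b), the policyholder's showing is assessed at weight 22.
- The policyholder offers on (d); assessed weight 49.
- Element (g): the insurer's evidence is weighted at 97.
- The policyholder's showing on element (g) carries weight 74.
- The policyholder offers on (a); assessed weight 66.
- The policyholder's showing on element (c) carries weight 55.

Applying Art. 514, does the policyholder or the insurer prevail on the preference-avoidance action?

insurer

— Issue I —
At Stage I.1 the policyholder must meet the balance of probabilities (weight is at least 48): on (a) the weight is 66, which does reach 48, so (a) meets the standard.
  Stage I.1 carried; the burden shifts to the insurer.
At Stage I.2 the insurer must meet the balance of probabilities (weight is at least 48): on (b) the weight is 60 less the opposing 22 gives net 38, which does not reach 48, so (b) does not meet the standard; on (c) the weight is 92 less the opposing 55 gives net 37, which does not reach 48, so (c) does not meet the standard.
  The insurer does not carry Stage I.2.
So the policyholder prevails on this issue.
— Issue II —
Stage II.1 — burden on policyholder; standard: a preponderance (weight exceeds 48).
    (d): 49 > 48 [met]
  All elements met. The burden passes to the insurer.
Stage II.2 — burden on insurer; standard: a substantially-more-likely showing (weight is at least 74).
    (e): 59 < 74 [not met]
  The insurer does not carry Stage II.2.
The analysis ends at Stage II.2; the policyholder prevails on this issue.
— Issue III —
Stage III.1 (policyholder, a heightened civil standard, weight exceeds 69): (f) 74 > 69 — meets.
  Stage III.1 is satisfied; the onus moves to the insurer.
Stage III.2 (insurer, a production showing, weight is at least 23): (g) net 97−74=23 ≥ 23 — meets.
  Stage III.2 carried; the final stage is satisfied.
All stages carried — the insurer prevails on this issue.
Per-issue: Issue I → policyholder; Issue II → policyholder; Issue III → insurer. The policyholder must prevail on every issue; overall, the insurer prevails.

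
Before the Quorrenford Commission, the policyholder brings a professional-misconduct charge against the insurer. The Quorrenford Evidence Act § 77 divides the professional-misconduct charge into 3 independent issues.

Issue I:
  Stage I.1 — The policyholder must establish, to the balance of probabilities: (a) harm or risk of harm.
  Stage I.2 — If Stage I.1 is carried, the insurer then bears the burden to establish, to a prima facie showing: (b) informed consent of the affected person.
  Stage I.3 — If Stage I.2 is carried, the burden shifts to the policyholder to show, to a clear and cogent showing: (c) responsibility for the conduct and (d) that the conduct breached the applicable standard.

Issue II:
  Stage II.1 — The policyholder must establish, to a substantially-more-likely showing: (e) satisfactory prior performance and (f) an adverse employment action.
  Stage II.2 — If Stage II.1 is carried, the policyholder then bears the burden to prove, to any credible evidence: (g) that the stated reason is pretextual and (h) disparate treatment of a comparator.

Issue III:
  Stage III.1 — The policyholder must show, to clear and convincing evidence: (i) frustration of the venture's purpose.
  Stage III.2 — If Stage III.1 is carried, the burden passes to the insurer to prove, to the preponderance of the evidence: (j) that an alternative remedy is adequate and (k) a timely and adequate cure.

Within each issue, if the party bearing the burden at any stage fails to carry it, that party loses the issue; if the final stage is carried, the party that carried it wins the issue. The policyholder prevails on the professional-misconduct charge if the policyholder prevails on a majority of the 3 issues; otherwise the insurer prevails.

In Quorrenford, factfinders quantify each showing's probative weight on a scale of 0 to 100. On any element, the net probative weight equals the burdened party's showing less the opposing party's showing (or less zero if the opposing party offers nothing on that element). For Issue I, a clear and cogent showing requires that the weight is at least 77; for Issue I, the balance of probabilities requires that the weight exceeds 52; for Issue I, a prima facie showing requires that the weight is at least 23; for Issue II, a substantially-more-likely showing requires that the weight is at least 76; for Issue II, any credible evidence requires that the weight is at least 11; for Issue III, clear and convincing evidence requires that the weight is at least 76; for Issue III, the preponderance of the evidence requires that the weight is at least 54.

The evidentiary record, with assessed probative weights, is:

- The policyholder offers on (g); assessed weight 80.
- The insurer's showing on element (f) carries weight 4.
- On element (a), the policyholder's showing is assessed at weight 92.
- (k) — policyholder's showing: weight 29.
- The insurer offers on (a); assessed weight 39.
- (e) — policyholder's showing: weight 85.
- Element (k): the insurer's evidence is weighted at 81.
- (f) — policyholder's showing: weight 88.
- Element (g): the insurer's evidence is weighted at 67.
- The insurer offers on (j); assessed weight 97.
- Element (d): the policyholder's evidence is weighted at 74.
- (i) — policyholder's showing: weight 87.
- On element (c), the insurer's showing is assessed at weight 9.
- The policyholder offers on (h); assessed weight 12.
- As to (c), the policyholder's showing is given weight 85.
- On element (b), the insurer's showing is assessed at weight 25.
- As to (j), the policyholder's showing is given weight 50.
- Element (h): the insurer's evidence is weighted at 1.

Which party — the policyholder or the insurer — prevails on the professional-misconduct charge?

policyholder

— Issue I —
Stage I.1 — burden on policyholder; standard: the balance of probabilities (weight exceeds 52).
    (a): 92 − 39 = 53 > 52 [met]
  Stage I.1 carried; the burden shifts to the insurer.
Stage I.2 — burden on insurer; standard: a prima facie showing (weight is at least 23).
    (b): 25 ≥ 23 [met]
  Stage I.2 is satisfied; the onus moves to the policyholder.
Stage I.3 — burden on policyholder; standard: a clear and cogent showing (weight is at least 77).
    (c): 85 − 9 = 76 < 77 [not met]
    (d): 74 < 77 [not met]
  The policyholder does not carry Stage I.3.
The insurer prevails on this issue.
— Issue II —
Stage II.1 (policyholder, a substantially-more-likely showing, weight is at least 76): (e) 85 ≥ 76 — meets; (f) net 88−4=84 ≥ 76 — meets.
  Stage II.1 is satisfied; the policyholder continues to bear the burden.
Stage II.2 (policyholder, any credible evidence, weight is at least 11): (g) net 80−67=13 ≥ 11 — meets; (h) net 12−1=11 ≥ 11 — meets.
  All elements met at the final stage.
Every stage carried; the policyholder prevails on this issue.
— Issue III —
Stage III.1 (policyholder, clear and convincing evidence, weight is at least 76): (i) 87 ≥ 76 — meets.
  All elements met. The burden passes to the insurer.
Stage III.2 (insurer, the preponderance of the evidence, weight is at least 54): (j) net 97−50=47 < 54 — fails; (k) net 81−29=52 < 54 — fails.
  Stage III.2 not carried; the insurer fails its burden.
The policyholder prevails on this issue.
Per-issue: Issue I → insurer; Issue II → policyholder; Issue III → policyholder. The policyholder must prevail on a majority of issues; overall, the policyholder prevails.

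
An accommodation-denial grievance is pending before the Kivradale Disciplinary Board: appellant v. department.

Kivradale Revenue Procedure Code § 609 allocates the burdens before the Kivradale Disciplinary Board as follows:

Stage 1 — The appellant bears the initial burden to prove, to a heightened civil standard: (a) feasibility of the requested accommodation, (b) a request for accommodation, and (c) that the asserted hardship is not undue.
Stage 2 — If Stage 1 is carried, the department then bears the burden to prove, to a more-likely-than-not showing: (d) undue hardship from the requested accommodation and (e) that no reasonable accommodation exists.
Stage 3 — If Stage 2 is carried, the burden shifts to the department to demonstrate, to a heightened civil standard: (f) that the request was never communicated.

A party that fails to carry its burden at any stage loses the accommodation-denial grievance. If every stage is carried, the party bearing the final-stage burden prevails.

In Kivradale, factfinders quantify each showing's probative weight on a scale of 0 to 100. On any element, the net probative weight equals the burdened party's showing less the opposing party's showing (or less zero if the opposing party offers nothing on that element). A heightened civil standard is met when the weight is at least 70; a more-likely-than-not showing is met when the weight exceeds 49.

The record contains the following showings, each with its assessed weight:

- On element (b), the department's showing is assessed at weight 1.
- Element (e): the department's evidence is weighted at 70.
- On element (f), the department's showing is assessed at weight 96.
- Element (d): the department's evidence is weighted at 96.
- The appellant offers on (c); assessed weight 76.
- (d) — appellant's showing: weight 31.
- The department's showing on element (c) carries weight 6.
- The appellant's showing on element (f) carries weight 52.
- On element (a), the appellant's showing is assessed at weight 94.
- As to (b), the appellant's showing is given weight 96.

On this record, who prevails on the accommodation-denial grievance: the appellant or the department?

appellant

Stage 1 — burden on appellant; standard: a heightened civil standard (weight is at least 70).
    (a): 94 ≥ 70 [met]
    (b): 96 − 1 = 95 ≥ 70 [met]
    (c): 76 − 6 = 70 ≥ 70 [met]
  The appellant carries Stage 1; the department now bears the burden.
Stage 2 — burden on department; standard: a more-likely-than-not showing (weight exceeds 49).
    (d): 96 − 31 = 65 > 49 [met]
    (e): 70 > 49 [met]
  Stage 2 is satisfied; the department continues to bear the burden.
Stage 3 — burden on department; standard: a heightened civil standard (weight is at least 70).
    (f): 96 − 52 = 44 < 70 [not met]
  Stage 3 not carried; the department fails its burden.
The appellant prevails.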